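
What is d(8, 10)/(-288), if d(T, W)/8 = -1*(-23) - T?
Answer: -5/12 ≈ -0.41667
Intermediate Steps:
d(T, W) = 184 - 8*T (d(T, W) = 8*(-1*(-23) - T) = 8*(23 - T) = 184 - 8*T)
d(8, 10)/(-288) = (184 - 8*8)/(-288) = (184 - 64)*(-1/288) = 120*(-1/288) = -5/12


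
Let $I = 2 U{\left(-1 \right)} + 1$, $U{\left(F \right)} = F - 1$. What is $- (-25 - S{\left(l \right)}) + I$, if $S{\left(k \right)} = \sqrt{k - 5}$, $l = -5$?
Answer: $22 + i \sqrt{10} \approx 22.0 + 3.1623 i$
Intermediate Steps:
$S{\left(k \right)} = \sqrt{-5 + k}$
$U{\left(F \right)} = -1 + F$
$I = -3$ ($I = 2 \left(-1 - 1\right) + 1 = 2 \left(-2\right) + 1 = -4 + 1 = -3$)
$- (-25 - S{\left(l \right)}) + I = - (-25 - \sqrt{-5 - 5}) - 3 = - (-25 - \sqrt{-10}) - 3 = - (-25 - i \sqrt{10}) - 3 = \left(25 + i \sqrt{10}\right) - 3 = 22 + i \sqrt{10}$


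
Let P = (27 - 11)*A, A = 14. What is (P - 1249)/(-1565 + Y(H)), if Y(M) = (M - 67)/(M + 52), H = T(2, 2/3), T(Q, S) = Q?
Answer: 2214/3383 ≈ 0.65445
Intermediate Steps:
H = 2
Y(M) = (-67 + M)/(52 + M)
P = 224 (P = (27 - 11)*14 = 16*14 = 224)
(P - 1249)/(-1565 + Y(H)) = (224 - 1249)/(-1565 + (-67 + 2)/(52 + 2)) = -1025/(-1565 - 65/54) = -1025/(-84575/54) = -1025*(-54/84575) = 2214/3383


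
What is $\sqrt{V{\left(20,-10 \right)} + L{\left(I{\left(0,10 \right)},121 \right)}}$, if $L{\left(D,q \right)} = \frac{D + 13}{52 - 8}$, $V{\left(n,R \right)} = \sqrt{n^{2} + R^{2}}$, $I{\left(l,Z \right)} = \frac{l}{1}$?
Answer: $\frac{\sqrt{143 + 4840 \sqrt{5}}}{22} \approx 4.7598$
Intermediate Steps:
$I{\left(l,Z \right)} = l$ ($I{\left(l,Z \right)} = l 1 = l$)
$V{\left(n,R \right)} = \sqrt{R^{2} + n^{2}}$
$L{\left(D,q \right)} = \frac{13}{44} + \frac{D}{44}$ ($L{\left(D,q \right)} = \frac{13 + D}{44} = \left(13 + D\right) \frac{1}{44} = \frac{13}{44} + \frac{D}{44}$)
$\sqrt{V{\left(20,-10 \right)} + L{\left(I{\left(0,10 \right)},121 \right)}} = \sqrt{\sqrt{\left(-10\right)^{2} + 20^{2}} + \left(\frac{13}{44} + \frac{1}{44} \cdot 0\right)} = \sqrt{\sqrt{100 + 400} + \left(\frac{13}{44} + 0\right)} = \sqrt{\sqrt{500} + \frac{13}{44}} = \sqrt{10 \sqrt{5} + \frac{13}{44}} = \sqrt{\frac{13}{44} + 10 \sqrt{5}}$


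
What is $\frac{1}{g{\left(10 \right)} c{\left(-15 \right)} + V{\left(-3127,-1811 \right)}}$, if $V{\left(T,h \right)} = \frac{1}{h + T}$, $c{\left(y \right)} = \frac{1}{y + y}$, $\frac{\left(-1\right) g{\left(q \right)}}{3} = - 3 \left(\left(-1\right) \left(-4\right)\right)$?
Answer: $- \frac{24690}{29633} \approx -0.83319$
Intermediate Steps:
$g{\left(q \right)} = 36$ ($g{\left(q \right)} = - 3 \left(- 3 \left(\left(-1\right) \left(-4\right)\right)\right) = - 3 \left(\left(-3\right) 4\right) = \left(-3\right) \left(-12\right) = 36$)
$c{\left(y \right)} = \frac{1}{2 y}$
$V{\left(T,h \right)} = \frac{1}{T + h}$
$\frac{1}{g{\left(10 \right)} c{\left(-15 \right)} + V{\left(-3127,-1811 \right)}} = \frac{1}{36 \frac{1}{2 \left(-15\right)} + \frac{1}{-3127 - 1811}} = \frac{1}{36 \cdot \frac{1}{2} \left(- \frac{1}{15}\right) + \frac{1}{-4938}} = \frac{1}{36 \left(- \frac{1}{30}\right) - \frac{1}{4938}} = \frac{1}{- \frac{6}{5} - \frac{1}{4938}} = \frac{1}{- \frac{29633}{24690}} = - \frac{24690}{29633}$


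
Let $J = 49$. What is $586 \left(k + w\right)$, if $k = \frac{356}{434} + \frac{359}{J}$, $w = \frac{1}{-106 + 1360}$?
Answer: $\frac{4547292317}{952413} \approx 4774.5$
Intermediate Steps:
$w = \frac{1}{1254} \approx 0.00079745$
$k = \frac{12375}{1519}$ ($k = \frac{356}{434} + \frac{359}{49} = 356 \cdot \frac{1}{434} + 359 \cdot \frac{1}{49} = \frac{178}{217} + \frac{359}{49} = \frac{12375}{1519} \approx 8.1468$)
$586 \left(k + w\right) = 586 \left(\frac{12375}{1519} + \frac{1}{1254}\right) = 586 \cdot \frac{15519769}{1904826} = \frac{4547292317}{952413}$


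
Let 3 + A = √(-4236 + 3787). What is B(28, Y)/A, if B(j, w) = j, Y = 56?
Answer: -42/229 - 14*I*√449/229 ≈ -0.18341 - 1.2954*I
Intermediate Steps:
A = -3 + I*√449 (A = -3 + √(-4236 + 3787) = -3 + √(-449) = -3 + I*√449 ≈ -3.0 + 21.19*I)
B(28, Y)/A = 28/(-3 + I*√449)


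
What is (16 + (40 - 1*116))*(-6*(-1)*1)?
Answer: -360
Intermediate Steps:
(16 + (40 - 1*116))*(-6*(-1)*1) = (16 + (40 - 116))*(6*1) = (16 - 76)*6 = -60*6 = -360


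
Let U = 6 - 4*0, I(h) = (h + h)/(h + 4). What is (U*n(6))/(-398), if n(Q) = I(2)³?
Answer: -8/1791 ≈ -0.0044668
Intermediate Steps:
I(h) = 2*h/(4 + h) (I(h) = (2*h)/(4 + h) = 2*h/(4 + h))
U = 6 (U = 6 + 0 = 6)
n(Q) = 8/27 (n(Q) = (2*2/(4 + 2))³ = (2*2/6)³ = (2*2*(⅙))³ = (⅔)³ = 8/27)
(U*n(6))/(-398) = (6*(8/27))/(-398) = (16/9)*(-1/398) = -8/1791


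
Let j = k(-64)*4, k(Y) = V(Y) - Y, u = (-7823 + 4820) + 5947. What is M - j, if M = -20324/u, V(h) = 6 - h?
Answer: -399577/736 ≈ -542.90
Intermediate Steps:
u = 2944 (u = -3003 + 5947 = 2944)
k(Y) = 6 - 2*Y (k(Y) = (6 - Y) - Y = 6 - 2*Y)
M = -5081/736 (M = -20324/2944 = -20324*1/2944 = -5081/736 ≈ -6.9035)
j = 536 (j = (6 - 2*(-64))*4 = (6 + 128)*4 = 134*4 = 536)
M - j = -5081/736 - 1*536 = -5081/736 - 536 = -399577/736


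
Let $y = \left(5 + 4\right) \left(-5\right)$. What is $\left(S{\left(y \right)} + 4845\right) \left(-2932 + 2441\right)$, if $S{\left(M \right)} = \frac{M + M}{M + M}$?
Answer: $-2379386$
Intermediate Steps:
$y = -45$ ($y = 9 \left(-5\right) = -45$)
$S{\left(M \right)} = 1$ ($S{\left(M \right)} = \frac{2 M}{2 M} = 2 M \frac{1}{2 M} = 1$)
$\left(S{\left(y \right)} + 4845\right) \left(-2932 + 2441\right) = \left(1 + 4845\right) \left(-2932 + 2441\right) = 4846 \left(-491\right) = -2379386$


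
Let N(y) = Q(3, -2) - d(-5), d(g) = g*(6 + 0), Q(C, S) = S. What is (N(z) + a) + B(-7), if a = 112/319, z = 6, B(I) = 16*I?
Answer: -26684/319 ≈ -83.649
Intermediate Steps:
d(g) = 6*g (d(g) = g*6 = 6*g)
N(y) = 28 (N(y) = -2 - 6*(-5) = -2 - 1*(-30) = -2 + 30 = 28)
a = 112/319 (a = 112*(1/319) = 112/319 ≈ 0.35110)
(N(z) + a) + B(-7) = (28 + 112/319) + 16*(-7) = 9044/319 - 112 = -26684/319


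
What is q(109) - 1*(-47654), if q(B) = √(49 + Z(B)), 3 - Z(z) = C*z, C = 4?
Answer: 47654 + 8*I*√6 ≈ 47654.0 + 19.596*I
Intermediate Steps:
Z(z) = 3 - 4*z
q(B) = √(52 - 4*B) (q(B) = √(49 + (3 - 4*B)) = √(52 - 4*B))
q(109) - 1*(-47654) = 2*√(13 - 1*109) - 1*(-47654) = 2*√(13 - 109) + 47654 = 2*√(-96) + 47654 = 2*(4*I*√6) + 47654 = 8*I*√6 + 47654 = 47654 + 8*I*√6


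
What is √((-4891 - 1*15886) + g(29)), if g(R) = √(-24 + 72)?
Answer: √(-20777 + 4*√3) ≈ 144.12*I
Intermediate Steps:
g(R) = 4*√3 (g(R) = √48 = 4*√3)
√((-4891 - 1*15886) + g(29)) = √((-4891 - 1*15886) + 4*√3) = √((-4891 - 15886) + 4*√3) = √(-20777 + 4*√3)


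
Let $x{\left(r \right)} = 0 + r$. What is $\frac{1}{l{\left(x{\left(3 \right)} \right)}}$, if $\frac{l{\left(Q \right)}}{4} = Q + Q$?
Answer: $\frac{1}{24} \approx 0.041667$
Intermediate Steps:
$x{\left(r \right)} = r$
$l{\left(Q \right)} = 8 Q$ ($l{\left(Q \right)} = 4 \left(Q + Q\right) = 4 \cdot 2 Q = 8 Q$)
$\frac{1}{l{\left(x{\left(3 \right)} \right)}} = \frac{1}{8 \cdot 3} = \frac{1}{24}$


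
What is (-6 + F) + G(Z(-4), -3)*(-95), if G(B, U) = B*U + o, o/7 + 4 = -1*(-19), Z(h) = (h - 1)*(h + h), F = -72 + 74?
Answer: 1421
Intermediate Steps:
F = 2
Z(h) = 2*h*(-1 + h) (Z(h) = (-1 + h)*(2*h) = 2*h*(-1 + h))
o = 105 (o = -28 + 7*(-1*(-19)) = -28 + 7*19 = -28 + 133 = 105)
G(B, U) = 105 + B*U (G(B, U) = B*U + 105 = 105 + B*U)
(-6 + F) + G(Z(-4), -3)*(-95) = (-6 + 2) + (105 + (2*(-4)*(-1 - 4))*(-3))*(-95) = -4 + (105 + (2*(-4)*(-5))*(-3))*(-95) = -4 + (105 + 40*(-3))*(-95) = -4 + (105 - 120)*(-95) = -4 - 15*(-95) = -4 + 1425 = 1421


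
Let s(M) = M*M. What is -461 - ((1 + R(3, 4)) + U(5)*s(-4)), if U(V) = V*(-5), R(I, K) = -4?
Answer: -58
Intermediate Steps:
U(V) = -5*V
s(M) = M²
-461 - ((1 + R(3, 4)) + U(5)*s(-4)) = -461 - ((1 - 4) - 5*5*(-4)²) = -461 - (-3 - 25*16) = -461 - (-3 - 400) = -461 - 1*(-403) = -461 + 403 = -58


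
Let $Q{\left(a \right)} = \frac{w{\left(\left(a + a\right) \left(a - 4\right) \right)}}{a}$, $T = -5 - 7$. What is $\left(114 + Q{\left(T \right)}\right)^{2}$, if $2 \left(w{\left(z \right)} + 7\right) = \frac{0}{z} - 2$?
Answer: $\frac{118336}{9} \approx 13148.0$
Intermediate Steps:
$w{\left(z \right)} = -8$ ($w{\left(z \right)} = -7 + \frac{\frac{0}{z} - 2}{2} = -7 + \frac{0 - 2}{2} = -7 + \frac{1}{2} \left(-2\right) = -7 - 1 = -8$)
$T = -12$ ($T = -5 - 7 = -12$)
$Q{\left(a \right)} = - \frac{8}{a}$
$\left(114 + Q{\left(T \right)}\right)^{2} = \left(114 - \frac{8}{-12}\right)^{2} = \left(114 - - \frac{2}{3}\right)^{2} = \left(114 + \frac{2}{3}\right)^{2} = \left(\frac{344}{3}\right)^{2} = \frac{118336}{9}$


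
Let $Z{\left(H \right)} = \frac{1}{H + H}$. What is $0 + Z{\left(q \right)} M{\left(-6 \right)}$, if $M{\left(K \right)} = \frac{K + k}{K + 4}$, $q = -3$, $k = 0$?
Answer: $- \frac{1}{2} \approx -0.5$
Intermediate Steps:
$M{\left(K \right)} = \frac{K}{4 + K}$ ($M{\left(K \right)} = \frac{K + 0}{K + 4} = \frac{K}{4 + K}$)
$Z{\left(H \right)} = \frac{1}{2 H}$
$0 + Z{\left(q \right)} M{\left(-6 \right)} = 0 + \frac{1}{2 \left(-3\right)} \left(- \frac{6}{4 - 6}\right) = 0 + \frac{1}{2} \left(- \frac{1}{3}\right) \left(- \frac{6}{-2}\right) = 0 - \frac{\left(-6\right) \left(- \frac{1}{2}\right)}{6} = 0 - \frac{1}{2} = - \frac{1}{2}$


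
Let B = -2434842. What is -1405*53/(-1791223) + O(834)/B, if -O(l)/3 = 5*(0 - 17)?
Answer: 3546151915/85516568466 ≈ 0.041467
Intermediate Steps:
O(l) = 255 (O(l) = -15*(0 - 17) = -15*(-17) = -3*(-85) = 255)
-1405*53/(-1791223) + O(834)/B = -1405*53/(-1791223) + 255/(-2434842) = -74465*(-1/1791223) + 255*(-1/2434842) = 74465/1791223 - 5/47742 = 3546151915/85516568466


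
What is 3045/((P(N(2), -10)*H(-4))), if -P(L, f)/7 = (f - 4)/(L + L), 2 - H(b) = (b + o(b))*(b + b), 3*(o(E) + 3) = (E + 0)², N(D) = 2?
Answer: -1305/119 ≈ -10.966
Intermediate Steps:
o(E) = -3 + E²/3 (o(E) = -3 + (E + 0)²/3 = -3 + E²/3)
H(b) = 2 - 2*b*(-3 + b + b²/3) (H(b) = 2 - (b + (-3 + b²/3))*(b + b) = 2 - (-3 + b + b²/3)*2*b = 2 - 2*b*(-3 + b + b²/3))
P(L, f) = -7*(-4 + f)/(2*L) (P(L, f) = -7*(f - 4)/(L + L) = -7*(-4 + f)/(2*L))
3045/((P(N(2), -10)*H(-4))) = 3045/((((7/2)*(4 - 1*(-10))/2)*(2 - 2*(-4)² - ⅔*(-4)*(-9 + (-4)²)))) = 3045/((((7/2)*(½)*(4 + 10))*(2 - 2*16 - ⅔*(-4)*(-9 + 16)))) = 3045/((((7/2)*(½)*14)*(2 - 32 - ⅔*(-4)*7))) = 3045/((49*(2 - 32 + 56/3)/2)) = 3045/(((49/2)*(-34/3))) = 3045/(-833/3) = 3045*(-3/833) = -1305/119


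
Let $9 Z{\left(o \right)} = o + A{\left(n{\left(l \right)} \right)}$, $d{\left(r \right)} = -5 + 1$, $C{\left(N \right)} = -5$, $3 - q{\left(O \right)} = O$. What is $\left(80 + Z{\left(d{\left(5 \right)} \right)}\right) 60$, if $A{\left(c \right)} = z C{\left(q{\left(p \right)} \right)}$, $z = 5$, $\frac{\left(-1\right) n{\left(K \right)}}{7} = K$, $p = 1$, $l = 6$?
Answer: $\frac{13820}{3} \approx 4606.7$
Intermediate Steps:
$n{\left(K \right)} = - 7 K$
$q{\left(O \right)} = 3 - O$
$A{\left(c \right)} = -25$ ($A{\left(c \right)} = 5 \left(-5\right) = -25$)
$d{\left(r \right)} = -4$
$Z{\left(o \right)} = - \frac{25}{9} + \frac{o}{9}$ ($Z{\left(o \right)} = \frac{o - 25}{9} = \frac{-25 + o}{9} = - \frac{25}{9} + \frac{o}{9}$)
$\left(80 + Z{\left(d{\left(5 \right)} \right)}\right) 60 = \left(80 + \left(- \frac{25}{9} + \frac{1}{9} \left(-4\right)\right)\right) 60 = \left(80 - \frac{29}{9}\right) 60 = \frac{691}{9} \cdot 60 = \frac{13820}{3}$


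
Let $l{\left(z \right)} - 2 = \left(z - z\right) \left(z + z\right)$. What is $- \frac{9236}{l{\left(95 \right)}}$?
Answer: $-4618$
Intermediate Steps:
$l{\left(z \right)} = 2$ ($l{\left(z \right)} = 2 + \left(z - z\right) \left(z + z\right) = 2 + 0 \cdot 2 z = 2 + 0 = 2$)
$- \frac{9236}{l{\left(95 \right)}} = - \frac{9236}{2} = \left(-9236\right) \frac{1}{2} = -4618$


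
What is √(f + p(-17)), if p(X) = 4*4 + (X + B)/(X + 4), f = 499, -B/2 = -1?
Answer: √87230/13 ≈ 22.719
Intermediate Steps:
B = 2 (B = -2*(-1) = 2)
p(X) = 16 + (2 + X)/(4 + X) (p(X) = 4*4 + (X + 2)/(X + 4) = 16 + (2 + X)/(4 + X))
√(f + p(-17)) = √(499 + (66 + 17*(-17))/(4 - 17)) = √(499 + (66 - 289)/(-13)) = √(499 - 1/13*(-223)) = √(499 + 223/13) = √(6710/13) = √87230/13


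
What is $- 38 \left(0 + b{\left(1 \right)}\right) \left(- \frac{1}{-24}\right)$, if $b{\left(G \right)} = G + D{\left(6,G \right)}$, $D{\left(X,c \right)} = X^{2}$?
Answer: $- \frac{703}{12} \approx -58.583$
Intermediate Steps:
$b{\left(G \right)} = 36 + G$ ($b{\left(G \right)} = G + 6^{2} = G + 36 = 36 + G$)
$- 38 \left(0 + b{\left(1 \right)}\right) \left(- \frac{1}{-24}\right) = - 38 \left(0 + \left(36 + 1\right)\right) \left(- \frac{1}{-24}\right) = - 38 \left(0 + 37\right) \left(\left(-1\right) \left(- \frac{1}{24}\right)\right) = - 38 \cdot 37 \cdot \frac{1}{24} = \left(-38\right) \frac{37}{24} = - \frac{703}{12}$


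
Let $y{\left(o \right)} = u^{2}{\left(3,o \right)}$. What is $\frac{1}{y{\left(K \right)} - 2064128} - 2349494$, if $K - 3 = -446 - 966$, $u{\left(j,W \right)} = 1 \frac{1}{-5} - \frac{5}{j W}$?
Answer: $- \frac{2166284345907690274249}{922021654835996} \approx -2.3495 \cdot 10^{6}$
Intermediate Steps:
$u{\left(j,W \right)} = - \frac{1}{5} - \frac{5}{W j}$ ($u{\left(j,W \right)} = 1 \left(- \frac{1}{5}\right) - \frac{5}{W j} = - \frac{1}{5} - 5 \frac{1}{W j} = - \frac{1}{5} - \frac{5}{W j}$)
$K = -1409$ ($K = 3 - 1412 = -1409$)
$y{\left(o \right)} = \left(- \frac{1}{5} - \frac{5}{3 o}\right)^{2}$ ($y{\left(o \right)} = \left(- \frac{1}{5} - \frac{5}{o 3}\right)^{2} = \left(- \frac{1}{5} - 5 \frac{1}{o} \frac{1}{3}\right)^{2} = \left(- \frac{1}{5} - \frac{5}{3 o}\right)^{2}$)
$\frac{1}{y{\left(K \right)} - 2064128} - 2349494 = \frac{1}{\frac{\left(25 + 3 \left(-1409\right)\right)^{2}}{225 \cdot 1985281} - 2064128} - 2349494 = \frac{1}{\frac{1}{225} \cdot \frac{1}{1985281} \left(25 - 4227\right)^{2} - 2064128} - 2349494 = \frac{1}{\frac{1}{225} \cdot \frac{1}{1985281} \left(-4202\right)^{2} - 2064128} - 2349494 = \frac{1}{\frac{1}{225} \cdot \frac{1}{1985281} \cdot 17656804 - 2064128} - 2349494 = \frac{1}{\frac{17656804}{446688225} - 2064128} - 2349494 = \frac{1}{- \frac{922021654835996}{446688225}} - 2349494 = - \frac{446688225}{922021654835996} - 2349494 = - \frac{2166284345907690274249}{922021654835996}$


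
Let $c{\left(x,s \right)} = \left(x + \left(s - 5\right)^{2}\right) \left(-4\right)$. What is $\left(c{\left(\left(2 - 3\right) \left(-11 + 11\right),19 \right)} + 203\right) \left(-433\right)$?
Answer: $251573$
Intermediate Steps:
$c{\left(x,s \right)} = - 4 x - 4 \left(-5 + s\right)^{2}$ ($c{\left(x,s \right)} = \left(x + \left(-5 + s\right)^{2}\right) \left(-4\right) = - 4 x - 4 \left(-5 + s\right)^{2}$)
$\left(c{\left(\left(2 - 3\right) \left(-11 + 11\right),19 \right)} + 203\right) \left(-433\right) = \left(\left(- 4 \left(2 - 3\right) \left(-11 + 11\right) - 4 \left(-5 + 19\right)^{2}\right) + 203\right) \left(-433\right) = \left(\left(- 4 \left(\left(-1\right) 0\right) - 4 \cdot 14^{2}\right) + 203\right) \left(-433\right) = \left(\left(\left(-4\right) 0 - 784\right) + 203\right) \left(-433\right) = \left(\left(0 - 784\right) + 203\right) \left(-433\right) = \left(-784 + 203\right) \left(-433\right) = \left(-581\right) \left(-433\right) = 251573$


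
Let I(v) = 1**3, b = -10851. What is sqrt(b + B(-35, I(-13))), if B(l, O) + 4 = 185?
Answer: I*sqrt(10670) ≈ 103.3*I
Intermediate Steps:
I(v) = 1
B(l, O) = 181 (B(l, O) = -4 + 185 = 181)
sqrt(b + B(-35, I(-13))) = sqrt(-10851 + 181) = sqrt(-10670) = I*sqrt(10670)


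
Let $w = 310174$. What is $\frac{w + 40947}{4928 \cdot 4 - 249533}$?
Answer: $- \frac{351121}{229821} \approx -1.5278$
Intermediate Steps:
$\frac{w + 40947}{4928 \cdot 4 - 249533} = \frac{310174 + 40947}{4928 \cdot 4 - 249533} = \frac{351121}{19712 - 249533} = \frac{351121}{-229821} = 351121 \left(- \frac{1}{229821}\right) = - \frac{351121}{229821}$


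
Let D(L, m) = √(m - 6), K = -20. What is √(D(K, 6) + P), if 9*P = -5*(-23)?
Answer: √115/3 ≈ 3.5746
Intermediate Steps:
P = 115/9 (P = (-5*(-23))/9 = (⅑)*115 = 115/9 ≈ 12.778)
D(L, m) = √(-6 + m)
√(D(K, 6) + P) = √(√(-6 + 6) + 115/9) = √(√0 + 115/9) = √(0 + 115/9) = √(115/9) = √115/3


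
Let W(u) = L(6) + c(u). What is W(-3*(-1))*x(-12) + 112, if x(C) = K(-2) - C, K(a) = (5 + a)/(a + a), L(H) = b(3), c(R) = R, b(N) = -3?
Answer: 112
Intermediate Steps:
L(H) = -3
K(a) = (5 + a)/(2*a) (K(a) = (5 + a)/((2*a)) = (5 + a)*(1/(2*a)) = (5 + a)/(2*a))
W(u) = -3 + u
x(C) = -¾ - C (x(C) = (½)*(5 - 2)/(-2) - C = (½)*(-½)*3 - C = -¾ - C)
W(-3*(-1))*x(-12) + 112 = (-3 - 3*(-1))*(-¾ - 1*(-12)) + 112 = (-3 + 3)*(-¾ + 12) + 112 = 0*(45/4) + 112 = 0 + 112 = 112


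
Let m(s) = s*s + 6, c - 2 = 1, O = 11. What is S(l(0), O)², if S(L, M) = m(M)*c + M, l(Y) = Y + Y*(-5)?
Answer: 153664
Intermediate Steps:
c = 3 (c = 2 + 1 = 3)
l(Y) = -4*Y (l(Y) = Y - 5*Y = -4*Y)
m(s) = 6 + s² (m(s) = s² + 6 = 6 + s²)
S(L, M) = 18 + M + 3*M² (S(L, M) = (6 + M²)*3 + M = (18 + 3*M²) + M = 18 + M + 3*M²)
S(l(0), O)² = (18 + 11 + 3*11²)² = (18 + 11 + 3*121)² = (18 + 11 + 363)² = 392² = 153664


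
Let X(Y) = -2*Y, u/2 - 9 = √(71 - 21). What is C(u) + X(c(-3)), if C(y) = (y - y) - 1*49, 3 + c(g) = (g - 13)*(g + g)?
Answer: -235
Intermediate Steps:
c(g) = -3 + 2*g*(-13 + g) (c(g) = -3 + (g - 13)*(g + g) = -3 + (-13 + g)*(2*g) = -3 + 2*g*(-13 + g))
u = 18 + 10*√2 (u = 18 + 2*√(71 - 21) = 18 + 2*√50 = 18 + 2*(5*√2) = 18 + 10*√2 ≈ 32.142)
C(y) = -49 (C(y) = 0 - 49 = -49)
C(u) + X(c(-3)) = -49 - 2*(-3 - 26*(-3) + 2*(-3)²) = -49 - 2*(-3 + 78 + 2*9) = -49 - 2*(-3 + 78 + 18) = -49 - 2*93 = -49 - 186 = -235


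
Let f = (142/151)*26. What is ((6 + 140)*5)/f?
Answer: 55115/1846 ≈ 29.856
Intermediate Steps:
f = 3692/151 (f = (142*(1/151))*26 = (142/151)*26 = 3692/151 ≈ 24.450)
((6 + 140)*5)/f = ((6 + 140)*5)/(3692/151) = (146*5)*(151/3692) = 730*(151/3692) = 55115/1846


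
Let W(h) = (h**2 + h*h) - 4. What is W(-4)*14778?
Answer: 413784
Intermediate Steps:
W(h) = -4 + 2*h**2 (W(h) = (h**2 + h**2) - 4 = 2*h**2 - 4 = -4 + 2*h**2)
W(-4)*14778 = (-4 + 2*(-4)**2)*14778 = (-4 + 2*16)*14778 = (-4 + 32)*14778 = 28*14778 = 413784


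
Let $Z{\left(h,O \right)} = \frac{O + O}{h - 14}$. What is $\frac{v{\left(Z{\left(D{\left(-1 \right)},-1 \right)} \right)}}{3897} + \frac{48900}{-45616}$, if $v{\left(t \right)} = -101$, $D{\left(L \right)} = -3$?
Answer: $- \frac{48792629}{44441388} \approx -1.0979$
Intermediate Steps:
$Z{\left(h,O \right)} = \frac{2 O}{-14 + h}$
$\frac{v{\left(Z{\left(D{\left(-1 \right)},-1 \right)} \right)}}{3897} + \frac{48900}{-45616} = - \frac{101}{3897} + \frac{48900}{-45616} = \left(-101\right) \frac{1}{3897} + 48900 \left(- \frac{1}{45616}\right) = - \frac{101}{3897} - \frac{12225}{11404} = - \frac{48792629}{44441388}$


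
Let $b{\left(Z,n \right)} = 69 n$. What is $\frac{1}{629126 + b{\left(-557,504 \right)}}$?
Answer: $\frac{1}{663902} \approx 1.5062 \cdot 10^{-6}$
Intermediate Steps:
$\frac{1}{629126 + b{\left(-557,504 \right)}} = \frac{1}{629126 + 69 \cdot 504} = \frac{1}{629126 + 34776} = \frac{1}{663902}$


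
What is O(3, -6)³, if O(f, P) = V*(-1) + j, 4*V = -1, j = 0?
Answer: 1/64 ≈ 0.015625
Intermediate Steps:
V = -¼ (V = (¼)*(-1) = -¼ ≈ -0.25000)
O(f, P) = ¼ (O(f, P) = -¼*(-1) + 0 = ¼ + 0 = ¼)
O(3, -6)³ = (¼)³ = 1/64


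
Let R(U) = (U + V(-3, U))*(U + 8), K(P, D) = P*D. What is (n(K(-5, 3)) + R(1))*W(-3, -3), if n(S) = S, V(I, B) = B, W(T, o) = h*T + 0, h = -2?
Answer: 18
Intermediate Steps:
W(T, o) = -2*T (W(T, o) = -2*T + 0 = -2*T)
K(P, D) = D*P
R(U) = 2*U*(8 + U) (R(U) = (U + U)*(U + 8) = (2*U)*(8 + U) = 2*U*(8 + U))
(n(K(-5, 3)) + R(1))*W(-3, -3) = (3*(-5) + 2*1*(8 + 1))*(-2*(-3)) = (-15 + 2*1*9)*6 = (-15 + 18)*6 = 3*6 = 18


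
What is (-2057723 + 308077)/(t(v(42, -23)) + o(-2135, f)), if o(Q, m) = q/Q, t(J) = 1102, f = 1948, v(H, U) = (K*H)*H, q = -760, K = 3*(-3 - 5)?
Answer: -373549421/235353 ≈ -1587.2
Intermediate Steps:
K = -24 (K = 3*(-8) = -24)
v(H, U) = -24*H² (v(H, U) = (-24*H)*H = -24*H²)
o(Q, m) = -760/Q
(-2057723 + 308077)/(t(v(42, -23)) + o(-2135, f)) = (-2057723 + 308077)/(1102 - 760/(-2135)) = -1749646/(1102 - 760*(-1/2135)) = -1749646/(1102 + 152/427) = -1749646/470706/427 = -1749646*427/470706 = -373549421/235353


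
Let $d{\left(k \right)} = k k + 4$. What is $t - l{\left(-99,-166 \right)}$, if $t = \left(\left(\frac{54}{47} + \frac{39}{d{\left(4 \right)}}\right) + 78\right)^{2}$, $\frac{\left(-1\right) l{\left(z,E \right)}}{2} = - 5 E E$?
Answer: $- \frac{237673345711}{883600} \approx -2.6898 \cdot 10^{5}$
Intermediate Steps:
$d{\left(k \right)} = 4 + k^{2}$ ($d{\left(k \right)} = k^{2} + 4 = 4 + k^{2}$)
$l{\left(z,E \right)} = 10 E^{2}$ ($l{\left(z,E \right)} = - 2 - 5 E E = - 2 \left(- 5 E^{2}\right) = 10 E^{2}$)
$t = \frac{5811470289}{883600}$ ($t = \left(\left(\frac{54}{47} + \frac{39}{4 + 4^{2}}\right) + 78\right)^{2} = \left(\left(54 \cdot \frac{1}{47} + \frac{39}{4 + 16}\right) + 78\right)^{2} = \left(\left(\frac{54}{47} + \frac{39}{20}\right) + 78\right)^{2} = \left(\frac{2913}{940} + 78\right)^{2} = \left(\frac{76233}{940}\right)^{2} = \frac{5811470289}{883600} \approx 6577.0$)
$t - l{\left(-99,-166 \right)} = \frac{5811470289}{883600} - 10 \left(-166\right)^{2} = \frac{5811470289}{883600} - 10 \cdot 27556 = \frac{5811470289}{883600} - 275560 = - \frac{237673345711}{883600}$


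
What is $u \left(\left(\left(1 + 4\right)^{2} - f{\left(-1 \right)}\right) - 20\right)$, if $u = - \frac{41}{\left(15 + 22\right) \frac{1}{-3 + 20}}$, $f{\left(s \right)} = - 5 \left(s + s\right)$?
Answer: $\frac{3485}{37} \approx 94.189$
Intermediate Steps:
$f{\left(s \right)} = - 10 s$ ($f{\left(s \right)} = - 5 \cdot 2 s = - 10 s$)
$u = - \frac{697}{37}$ ($u = - \frac{41}{37 \cdot \frac{1}{17}} = - \frac{41}{\frac{37}{17}} = \left(-41\right) \frac{17}{37} = - \frac{697}{37} \approx -18.838$)
$u \left(\left(\left(1 + 4\right)^{2} - f{\left(-1 \right)}\right) - 20\right) = - \frac{697 \left(\left(\left(1 + 4\right)^{2} - \left(-10\right) \left(-1\right)\right) - 20\right)}{37} = - \frac{697 \left(\left(5^{2} - 10\right) - 20\right)}{37} = - \frac{697 \left(\left(25 - 10\right) - 20\right)}{37} = - \frac{697 \left(15 - 20\right)}{37} = \left(- \frac{697}{37}\right) \left(-5\right) = \frac{3485}{37}$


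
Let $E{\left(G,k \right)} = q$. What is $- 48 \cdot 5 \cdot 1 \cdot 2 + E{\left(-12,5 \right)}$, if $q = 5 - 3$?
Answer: $-478$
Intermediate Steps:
$q = 2$ ($q = 5 - 3 = 2$)
$E{\left(G,k \right)} = 2$
$- 48 \cdot 5 \cdot 1 \cdot 2 + E{\left(-12,5 \right)} = - 48 \cdot 5 \cdot 1 \cdot 2 + 2 = - 48 \cdot 5 \cdot 2 + 2 = \left(-48\right) 10 + 2 = -480 + 2 = -478$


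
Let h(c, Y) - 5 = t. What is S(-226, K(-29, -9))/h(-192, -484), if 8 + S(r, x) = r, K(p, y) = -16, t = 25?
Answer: -39/5 ≈ -7.8000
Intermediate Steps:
h(c, Y) = 30 (h(c, Y) = 5 + 25 = 30)
S(r, x) = -8 + r
S(-226, K(-29, -9))/h(-192, -484) = (-8 - 226)/30 = -234*1/30 = -39/5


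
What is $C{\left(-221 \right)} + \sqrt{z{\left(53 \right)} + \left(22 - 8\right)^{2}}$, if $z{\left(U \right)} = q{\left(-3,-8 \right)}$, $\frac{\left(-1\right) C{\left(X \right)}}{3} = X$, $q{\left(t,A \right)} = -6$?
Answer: $663 + \sqrt{190} \approx 676.78$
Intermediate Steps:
$C{\left(X \right)} = - 3 X$
$z{\left(U \right)} = -6$
$C{\left(-221 \right)} + \sqrt{z{\left(53 \right)} + \left(22 - 8\right)^{2}} = \left(-3\right) \left(-221\right) + \sqrt{-6 + \left(22 - 8\right)^{2}} = 663 + \sqrt{-6 + 14^{2}} = 663 + \sqrt{-6 + 196} = 663 + \sqrt{190}$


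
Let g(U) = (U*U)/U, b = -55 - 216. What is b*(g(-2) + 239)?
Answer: -64227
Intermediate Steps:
b = -271
g(U) = U (g(U) = U²/U = U)
b*(g(-2) + 239) = -271*(-2 + 239) = -271*237 = -64227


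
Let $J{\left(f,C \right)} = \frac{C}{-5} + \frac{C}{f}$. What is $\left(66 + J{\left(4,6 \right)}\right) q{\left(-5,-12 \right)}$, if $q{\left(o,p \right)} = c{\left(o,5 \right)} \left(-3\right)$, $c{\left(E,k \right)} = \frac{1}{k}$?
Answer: $- \frac{1989}{50} \approx -39.78$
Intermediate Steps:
$J{\left(f,C \right)} = - \frac{C}{5} + \frac{C}{f}$ ($J{\left(f,C \right)} = C \left(- \frac{1}{5}\right) + \frac{C}{f} = - \frac{C}{5} + \frac{C}{f}$)
$q{\left(o,p \right)} = - \frac{3}{5}$ ($q{\left(o,p \right)} = \frac{1}{5} \left(-3\right) = - \frac{3}{5}$)
$\left(66 + J{\left(4,6 \right)}\right) q{\left(-5,-12 \right)} = \left(66 + \left(\left(- \frac{1}{5}\right) 6 + \frac{6}{4}\right)\right) \left(- \frac{3}{5}\right) = \left(66 + \left(- \frac{6}{5} + 6 \cdot \frac{1}{4}\right)\right) \left(- \frac{3}{5}\right) = \left(66 + \left(- \frac{6}{5} + \frac{3}{2}\right)\right) \left(- \frac{3}{5}\right) = \left(66 + \frac{3}{10}\right) \left(- \frac{3}{5}\right) = \frac{663}{10} \left(- \frac{3}{5}\right) = - \frac{1989}{50}$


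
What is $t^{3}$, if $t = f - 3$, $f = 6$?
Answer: $27$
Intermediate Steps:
$t = 3$ ($t = 6 - 3 = 3$)
$t^{3} = 3^{3} = 27$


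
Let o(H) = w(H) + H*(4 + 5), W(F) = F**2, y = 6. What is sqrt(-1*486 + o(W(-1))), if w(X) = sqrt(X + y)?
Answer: sqrt(-477 + sqrt(7)) ≈ 21.78*I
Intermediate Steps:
w(X) = sqrt(6 + X) (w(X) = sqrt(X + 6) = sqrt(6 + X))
o(H) = sqrt(6 + H) + 9*H (o(H) = sqrt(6 + H) + H*(4 + 5) = sqrt(6 + H) + H*9 = sqrt(6 + H) + 9*H)
sqrt(-1*486 + o(W(-1))) = sqrt(-1*486 + (sqrt(6 + (-1)**2) + 9*(-1)**2)) = sqrt(-486 + (sqrt(6 + 1) + 9*1)) = sqrt(-486 + (sqrt(7) + 9)) = sqrt(-486 + (9 + sqrt(7))) = sqrt(-477 + sqrt(7))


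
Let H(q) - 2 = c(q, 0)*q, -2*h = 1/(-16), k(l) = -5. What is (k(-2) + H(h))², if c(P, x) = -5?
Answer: 10201/1024 ≈ 9.9619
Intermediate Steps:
h = 1/32 (h = -½/(-16) = -½*(-1/16) = 1/32 ≈ 0.031250)
H(q) = 2 - 5*q
(k(-2) + H(h))² = (-5 + (2 - 5*1/32))² = (-5 + (2 - 5/32))² = (-5 + 59/32)² = (-101/32)² = 10201/1024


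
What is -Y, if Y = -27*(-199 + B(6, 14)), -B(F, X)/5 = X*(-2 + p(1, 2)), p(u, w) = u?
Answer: -3483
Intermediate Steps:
B(F, X) = 5*X (B(F, X) = -5*X*(-2 + 1) = -5*X*(-1) = -(-5)*X = 5*X)
Y = 3483 (Y = -27*(-199 + 5*14) = -27*(-199 + 70) = -27*(-129) = 3483)
-Y = -1*3483 = -3483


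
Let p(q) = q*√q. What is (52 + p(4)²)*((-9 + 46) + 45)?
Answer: 9512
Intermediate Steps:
p(q) = q^(3/2)
(52 + p(4)²)*((-9 + 46) + 45) = (52 + (4^(3/2))²)*((-9 + 46) + 45) = (52 + 8²)*(37 + 45) = (52 + 64)*82 = 116*82 = 9512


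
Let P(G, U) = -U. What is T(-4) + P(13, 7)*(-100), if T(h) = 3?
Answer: 703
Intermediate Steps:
T(-4) + P(13, 7)*(-100) = 3 - 1*7*(-100) = 3 - 7*(-100) = 3 + 700 = 703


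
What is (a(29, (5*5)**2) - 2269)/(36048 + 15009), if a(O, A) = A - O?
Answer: -1673/51057 ≈ -0.032767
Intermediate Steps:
(a(29, (5*5)**2) - 2269)/(36048 + 15009) = (((5*5)**2 - 1*29) - 2269)/(36048 + 15009) = ((25**2 - 29) - 2269)/51057 = ((625 - 29) - 2269)*(1/51057) = (596 - 2269)*(1/51057) = -1673*1/51057 = -1673/51057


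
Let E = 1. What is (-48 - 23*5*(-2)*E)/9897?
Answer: 182/9897 ≈ 0.018389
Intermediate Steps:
(-48 - 23*5*(-2)*E)/9897 = (-48 - 23*5*(-2))/9897 = (-48 - (-230))*(1/9897) = (-48 - 23*(-10))*(1/9897) = (-48 + 230)*(1/9897) = 182*(1/9897) = 182/9897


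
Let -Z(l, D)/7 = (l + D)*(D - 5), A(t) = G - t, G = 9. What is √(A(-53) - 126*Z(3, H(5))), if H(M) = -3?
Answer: √62 ≈ 7.8740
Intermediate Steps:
A(t) = 9 - t
Z(l, D) = -7*(-5 + D)*(D + l) (Z(l, D) = -7*(l + D)*(D - 5) = -7*(D + l)*(-5 + D) = -7*(-5 + D)*(D + l))
√(A(-53) - 126*Z(3, H(5))) = √((9 - 1*(-53)) - 126*(-7*(-3)² + 35*(-3) + 35*3 - 7*(-3)*3)) = √((9 + 53) - 126*(-7*9 - 105 + 105 + 63)) = √(62 - 126*(-63 - 105 + 105 + 63)) = √(62 - 126*0) = √(62 + 0) = √62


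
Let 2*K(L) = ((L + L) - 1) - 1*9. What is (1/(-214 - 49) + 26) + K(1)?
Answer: 5785/263 ≈ 21.996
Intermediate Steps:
K(L) = -5 + L (K(L) = (((L + L) - 1) - 1*9)/2 = ((2*L - 1) - 9)/2 = ((-1 + 2*L) - 9)/2 = (-10 + 2*L)/2 = -5 + L)
(1/(-214 - 49) + 26) + K(1) = (1/(-214 - 49) + 26) + (-5 + 1) = (1/(-263) + 26) - 4 = (-1/263 + 26) - 4 = 6837/263 - 4 = 5785/263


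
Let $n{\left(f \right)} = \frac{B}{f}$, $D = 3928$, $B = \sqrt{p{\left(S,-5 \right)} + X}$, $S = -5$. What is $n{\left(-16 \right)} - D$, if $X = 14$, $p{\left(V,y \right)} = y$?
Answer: $- \frac{62851}{16} \approx -3928.2$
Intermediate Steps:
$B = 3$ ($B = \sqrt{-5 + 14} = \sqrt{9} = 3$)
$n{\left(f \right)} = \frac{3}{f}$
$n{\left(-16 \right)} - D = \frac{3}{-16} - 3928 = 3 \left(- \frac{1}{16}\right) - 3928 = - \frac{3}{16} - 3928 = - \frac{62851}{16}$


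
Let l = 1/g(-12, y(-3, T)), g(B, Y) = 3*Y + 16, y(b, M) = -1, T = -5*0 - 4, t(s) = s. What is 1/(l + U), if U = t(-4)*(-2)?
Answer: 13/105 ≈ 0.12381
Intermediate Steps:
T = -4 (T = 0 - 4 = -4)
g(B, Y) = 16 + 3*Y
l = 1/13 (l = 1/(16 + 3*(-1)) = 1/(16 - 3) = 1/13 ≈ 0.076923)
U = 8 (U = -4*(-2) = 8)
1/(l + U) = 1/(1/13 + 8) = 1/(105/13) = 13/105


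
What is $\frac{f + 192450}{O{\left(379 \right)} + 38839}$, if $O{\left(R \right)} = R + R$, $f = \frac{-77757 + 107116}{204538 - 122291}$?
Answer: $\frac{1438951319}{296066769} \approx 4.8602$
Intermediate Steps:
$f = \frac{2669}{7477}$ ($f = \frac{29359}{82247} = 29359 \cdot \frac{1}{82247} = \frac{2669}{7477} \approx 0.35696$)
$O{\left(R \right)} = 2 R$
$\frac{f + 192450}{O{\left(379 \right)} + 38839} = \frac{\frac{2669}{7477} + 192450}{2 \cdot 379 + 38839} = \frac{1438951319}{7477 \left(758 + 38839\right)} = \frac{1438951319}{7477 \cdot 39597} = \frac{1438951319}{7477} \cdot \frac{1}{39597} = \frac{1438951319}{296066769}$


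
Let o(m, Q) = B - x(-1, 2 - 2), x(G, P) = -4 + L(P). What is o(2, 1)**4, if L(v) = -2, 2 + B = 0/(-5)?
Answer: 256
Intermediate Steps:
B = -2 (B = -2 + 0/(-5) = -2 + 0*(-1/5) = -2 + 0 = -2)
x(G, P) = -6 (x(G, P) = -4 - 2 = -6)
o(m, Q) = 4 (o(m, Q) = -2 - 1*(-6) = -2 + 6 = 4)
o(2, 1)**4 = 4**4 = 256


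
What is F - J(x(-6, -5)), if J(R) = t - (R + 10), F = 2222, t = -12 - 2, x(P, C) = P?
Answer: 2240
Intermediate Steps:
t = -14
J(R) = -24 - R (J(R) = -14 - (R + 10) = -14 - (10 + R) = -14 + (-10 - R) = -24 - R)
F - J(x(-6, -5)) = 2222 - (-24 - 1*(-6)) = 2222 - (-24 + 6) = 2222 - 1*(-18) = 2222 + 18 = 2240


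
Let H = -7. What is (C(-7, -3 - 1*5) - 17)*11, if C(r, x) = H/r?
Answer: -176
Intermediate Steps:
C(r, x) = -7/r
(C(-7, -3 - 1*5) - 17)*11 = (-7/(-7) - 17)*11 = (-7*(-1/7) - 17)*11 = (1 - 17)*11 = -16*11 = -176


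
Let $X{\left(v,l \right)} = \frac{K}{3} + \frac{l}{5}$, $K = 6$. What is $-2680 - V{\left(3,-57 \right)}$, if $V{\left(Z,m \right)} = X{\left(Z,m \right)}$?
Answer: $- \frac{13353}{5} \approx -2670.6$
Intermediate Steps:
$X{\left(v,l \right)} = 2 + \frac{l}{5}$ ($X{\left(v,l \right)} = \frac{6}{3} + \frac{l}{5} = 6 \cdot \frac{1}{3} + l \frac{1}{5} = 2 + \frac{l}{5}$)
$V{\left(Z,m \right)} = 2 + \frac{m}{5}$
$-2680 - V{\left(3,-57 \right)} = -2680 - \left(2 + \frac{1}{5} \left(-57\right)\right) = -2680 - \left(2 - \frac{57}{5}\right) = -2680 - - \frac{47}{5} = -2680 + \frac{47}{5} = - \frac{13353}{5}$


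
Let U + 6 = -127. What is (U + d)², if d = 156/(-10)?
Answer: 552049/25 ≈ 22082.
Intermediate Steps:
U = -133 (U = -6 - 127 = -133)
d = -78/5 (d = 156*(-⅒) = -78/5 ≈ -15.600)
(U + d)² = (-133 - 78/5)² = (-743/5)² = 552049/25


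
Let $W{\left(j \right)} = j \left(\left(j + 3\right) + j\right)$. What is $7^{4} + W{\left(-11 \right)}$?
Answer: $2610$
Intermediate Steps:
$W{\left(j \right)} = j \left(3 + 2 j\right)$ ($W{\left(j \right)} = j \left(\left(3 + j\right) + j\right) = j \left(3 + 2 j\right)$)
$7^{4} + W{\left(-11 \right)} = 7^{4} - 11 \left(3 + 2 \left(-11\right)\right) = 2401 - 11 \left(3 - 22\right) = 2401 - -209 = 2401 + 209 = 2610$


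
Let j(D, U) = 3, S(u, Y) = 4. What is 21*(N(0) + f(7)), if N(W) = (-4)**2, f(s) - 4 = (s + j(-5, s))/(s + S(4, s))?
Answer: 4830/11 ≈ 439.09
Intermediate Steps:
f(s) = 4 + (3 + s)/(4 + s) (f(s) = 4 + (s + 3)/(s + 4) = 4 + (3 + s)/(4 + s))
N(W) = 16
21*(N(0) + f(7)) = 21*(16 + (19 + 5*7)/(4 + 7)) = 21*(16 + (19 + 35)/11) = 21*(16 + (1/11)*54) = 21*(16 + 54/11) = 21*(230/11) = 4830/11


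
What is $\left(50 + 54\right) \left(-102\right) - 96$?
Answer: $-10704$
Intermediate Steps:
$\left(50 + 54\right) \left(-102\right) - 96 = 104 \left(-102\right) - 96 = -10608 - 96 = -10704$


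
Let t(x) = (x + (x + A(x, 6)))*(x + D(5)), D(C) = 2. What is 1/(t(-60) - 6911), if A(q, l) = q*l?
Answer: 1/20929 ≈ 4.7781e-5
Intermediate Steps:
A(q, l) = l*q
t(x) = 8*x*(2 + x) (t(x) = (x + (x + 6*x))*(x + 2) = (x + 7*x)*(2 + x) = (8*x)*(2 + x) = 8*x*(2 + x))
1/(t(-60) - 6911) = 1/(8*(-60)*(2 - 60) - 6911) = 1/(8*(-60)*(-58) - 6911) = 1/(27840 - 6911) = 1/20929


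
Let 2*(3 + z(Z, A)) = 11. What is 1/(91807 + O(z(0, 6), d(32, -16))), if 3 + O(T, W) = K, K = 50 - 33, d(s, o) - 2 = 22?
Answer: 1/91821 ≈ 1.0891e-5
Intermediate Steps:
d(s, o) = 24 (d(s, o) = 2 + 22 = 24)
z(Z, A) = 5/2 (z(Z, A) = -3 + (½)*11 = -3 + 11/2 = 5/2)
K = 17
O(T, W) = 14 (O(T, W) = -3 + 17 = 14)
1/(91807 + O(z(0, 6), d(32, -16))) = 1/(91807 + 14) = 1/91821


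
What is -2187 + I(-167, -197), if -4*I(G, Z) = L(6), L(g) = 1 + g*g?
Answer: -8785/4 ≈ -2196.3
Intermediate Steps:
L(g) = 1 + g²
I(G, Z) = -37/4 (I(G, Z) = -(1 + 6²)/4 = -(1 + 36)/4 = -¼*37 = -37/4)
-2187 + I(-167, -197) = -2187 - 37/4 = -8785/4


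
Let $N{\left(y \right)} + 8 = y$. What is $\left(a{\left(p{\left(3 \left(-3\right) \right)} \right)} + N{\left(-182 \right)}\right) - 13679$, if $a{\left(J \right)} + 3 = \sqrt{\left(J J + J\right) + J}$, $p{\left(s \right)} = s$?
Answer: $-13872 + 3 \sqrt{7} \approx -13864.0$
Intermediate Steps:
$N{\left(y \right)} = -8 + y$
$a{\left(J \right)} = -3 + \sqrt{J^{2} + 2 J}$ ($a{\left(J \right)} = -3 + \sqrt{\left(J J + J\right) + J} = -3 + \sqrt{\left(J^{2} + J\right) + J} = -3 + \sqrt{\left(J + J^{2}\right) + J} = -3 + \sqrt{J^{2} + 2 J}$)
$\left(a{\left(p{\left(3 \left(-3\right) \right)} \right)} + N{\left(-182 \right)}\right) - 13679 = \left(\left(-3 + \sqrt{3 \left(-3\right) \left(2 + 3 \left(-3\right)\right)}\right) - 190\right) - 13679 = \left(\left(-3 + \sqrt{- 9 \left(2 - 9\right)}\right) - 190\right) - 13679 = \left(\left(-3 + \sqrt{\left(-9\right) \left(-7\right)}\right) - 190\right) - 13679 = \left(\left(-3 + \sqrt{63}\right) - 190\right) - 13679 = \left(\left(-3 + 3 \sqrt{7}\right) - 190\right) - 13679 = \left(-193 + 3 \sqrt{7}\right) - 13679 = -13872 + 3 \sqrt{7}$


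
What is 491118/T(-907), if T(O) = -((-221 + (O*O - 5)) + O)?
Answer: -245559/410758 ≈ -0.59782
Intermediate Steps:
T(O) = 226 - O - O² (T(O) = -((-221 + (O² - 5)) + O) = -((-221 + (-5 + O²)) + O) = -((-226 + O²) + O) = -(-226 + O + O²) = 226 - O - O²)
491118/T(-907) = 491118/(226 - 1*(-907) - 1*(-907)²) = 491118/(226 + 907 - 1*822649) = 491118/(226 + 907 - 822649) = 491118/(-821516) = 491118*(-1/821516) = -245559/410758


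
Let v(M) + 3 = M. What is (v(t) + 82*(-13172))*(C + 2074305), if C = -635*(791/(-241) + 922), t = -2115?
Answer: -388854831797440/241 ≈ -1.6135e+12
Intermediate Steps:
v(M) = -3 + M
C = -140595985/241 (C = -635*(791*(-1/241) + 922) = -635*(-791/241 + 922) = -635*221411/241 = -140595985/241 ≈ -5.8339e+5)
(v(t) + 82*(-13172))*(C + 2074305) = ((-3 - 2115) + 82*(-13172))*(-140595985/241 + 2074305) = (-2118 - 1080104)*(359311520/241) = -1082222*359311520/241 = -388854831797440/241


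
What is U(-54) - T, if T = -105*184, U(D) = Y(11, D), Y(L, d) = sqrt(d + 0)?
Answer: 19320 + 3*I*sqrt(6) ≈ 19320.0 + 7.3485*I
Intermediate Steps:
Y(L, d) = sqrt(d)
U(D) = sqrt(D)
T = -19320
U(-54) - T = sqrt(-54) - 1*(-19320) = 3*I*sqrt(6) + 19320 = 19320 + 3*I*sqrt(6)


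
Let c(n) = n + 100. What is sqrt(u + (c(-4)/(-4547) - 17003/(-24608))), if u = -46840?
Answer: I*sqrt(36651625272168567162)/27973144 ≈ 216.42*I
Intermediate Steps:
c(n) = 100 + n
sqrt(u + (c(-4)/(-4547) - 17003/(-24608))) = sqrt(-46840 + ((100 - 4)/(-4547) - 17003/(-24608))) = sqrt(-46840 + (96*(-1/4547) - 17003*(-1/24608))) = sqrt(-46840 + (-96/4547 + 17003/24608)) = sqrt(-46840 + 74950273/111892576) = sqrt(-5240973309567/111892576) = I*sqrt(36651625272168567162)/27973144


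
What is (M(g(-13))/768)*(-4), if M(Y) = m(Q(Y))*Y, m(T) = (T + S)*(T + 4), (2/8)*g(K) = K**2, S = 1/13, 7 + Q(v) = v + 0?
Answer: -38049401/24 ≈ -1.5854e+6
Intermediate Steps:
Q(v) = -7 + v (Q(v) = -7 + (v + 0) = -7 + v)
S = 1/13 ≈ 0.076923
g(K) = 4*K**2
m(T) = (4 + T)*(1/13 + T) (m(T) = (T + 1/13)*(T + 4) = (1/13 + T)*(4 + T) = (4 + T)*(1/13 + T))
M(Y) = Y*(-367/13 + (-7 + Y)**2 + 53*Y/13) (M(Y) = (4/13 + (-7 + Y)**2 + 53*(-7 + Y)/13)*Y = (4/13 + (-7 + Y)**2 + (-371/13 + 53*Y/13))*Y = (-367/13 + (-7 + Y)**2 + 53*Y/13)*Y = Y*(-367/13 + (-7 + Y)**2 + 53*Y/13))
(M(g(-13))/768)*(-4) = (((4*(-13)**2)*(270 - 516*(-13)**2 + 13*(4*(-13)**2)**2)/13)/768)*(-4) = (((4*169)*(270 - 516*169 + 13*(4*169)**2)/13)*(1/768))*(-4) = (((1/13)*676*(270 - 129*676 + 13*676**2))*(1/768))*(-4) = (((1/13)*676*(270 - 87204 + 13*456976))*(1/768))*(-4) = (((1/13)*676*(270 - 87204 + 5940688))*(1/768))*(-4) = (((1/13)*676*5853754)*(1/768))*(-4) = (304395208*(1/768))*(-4) = (38049401/96)*(-4) = -38049401/24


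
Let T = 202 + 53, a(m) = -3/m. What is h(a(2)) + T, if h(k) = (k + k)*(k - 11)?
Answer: 585/2 ≈ 292.50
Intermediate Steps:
h(k) = 2*k*(-11 + k) (h(k) = (2*k)*(-11 + k) = 2*k*(-11 + k))
T = 255
h(a(2)) + T = 2*(-3/2)*(-11 - 3/2) + 255 = 2*(-3/2)*(-25/2) + 255 = 75/2 + 255 = 585/2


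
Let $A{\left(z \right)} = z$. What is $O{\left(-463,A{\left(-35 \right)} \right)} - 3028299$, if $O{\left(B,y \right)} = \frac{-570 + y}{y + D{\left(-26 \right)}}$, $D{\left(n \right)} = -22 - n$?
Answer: $- \frac{93876664}{31} \approx -3.0283 \cdot 10^{6}$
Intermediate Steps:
$O{\left(B,y \right)} = \frac{-570 + y}{4 + y}$ ($O{\left(B,y \right)} = \frac{-570 + y}{y - -4} = \frac{-570 + y}{y + \left(-22 + 26\right)} = \frac{-570 + y}{y + 4} = \frac{-570 + y}{4 + y}$)
$O{\left(-463,A{\left(-35 \right)} \right)} - 3028299 = \frac{-570 - 35}{4 - 35} - 3028299 = \frac{1}{-31} \left(-605\right) - 3028299 = \left(- \frac{1}{31}\right) \left(-605\right) - 3028299 = \frac{605}{31} - 3028299 = - \frac{93876664}{31}$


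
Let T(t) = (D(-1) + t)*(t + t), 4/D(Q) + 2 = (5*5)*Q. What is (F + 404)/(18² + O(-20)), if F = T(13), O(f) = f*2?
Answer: 9965/3834 ≈ 2.5991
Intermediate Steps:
O(f) = 2*f
D(Q) = 4/(-2 + 25*Q) (D(Q) = 4/(-2 + (5*5)*Q) = 4/(-2 + 25*Q))
T(t) = 2*t*(-4/27 + t) (T(t) = (4/(-2 + 25*(-1)) + t)*(t + t) = (4/(-2 - 25) + t)*(2*t) = (4/(-27) + t)*(2*t) = (4*(-1/27) + t)*(2*t) = (-4/27 + t)*(2*t) = 2*t*(-4/27 + t))
F = 9022/27 (F = (2/27)*13*(-4 + 27*13) = (2/27)*13*(-4 + 351) = (2/27)*13*347 = 9022/27 ≈ 334.15)
(F + 404)/(18² + O(-20)) = (9022/27 + 404)/(18² + 2*(-20)) = 19930/(27*(324 - 40)) = (19930/27)/284 = (19930/27)*(1/284) = 9965/3834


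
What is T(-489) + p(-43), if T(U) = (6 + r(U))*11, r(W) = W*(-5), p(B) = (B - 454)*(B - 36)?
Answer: 66224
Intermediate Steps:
p(B) = (-454 + B)*(-36 + B)
r(W) = -5*W
T(U) = 66 - 55*U (T(U) = (6 - 5*U)*11 = 66 - 55*U)
T(-489) + p(-43) = (66 - 55*(-489)) + (16344 + (-43)**2 - 490*(-43)) = (66 + 26895) + (16344 + 1849 + 21070) = 26961 + 39263 = 66224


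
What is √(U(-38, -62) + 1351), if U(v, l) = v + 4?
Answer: √1317 ≈ 36.290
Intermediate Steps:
U(v, l) = 4 + v
√(U(-38, -62) + 1351) = √((4 - 38) + 1351) = √(-34 + 1351) = √1317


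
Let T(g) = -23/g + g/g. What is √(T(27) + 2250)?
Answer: √182262/9 ≈ 47.436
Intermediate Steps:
T(g) = 1 - 23/g (T(g) = -23/g + 1 = 1 - 23/g)
√(T(27) + 2250) = √((-23 + 27)/27 + 2250) = √((1/27)*4 + 2250) = √(4/27 + 2250) = √(60754/27) = √182262/9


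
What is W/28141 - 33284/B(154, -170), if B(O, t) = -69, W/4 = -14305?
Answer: 932696864/1941729 ≈ 480.34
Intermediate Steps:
W = -57220 (W = 4*(-14305) = -57220)
W/28141 - 33284/B(154, -170) = -57220/28141 - 33284/(-69) = -57220*1/28141 - 33284*(-1/69) = -57220/28141 + 33284/69 = 932696864/1941729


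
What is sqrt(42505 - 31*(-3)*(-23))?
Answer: sqrt(40366) ≈ 200.91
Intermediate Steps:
sqrt(42505 - 31*(-3)*(-23)) = sqrt(42505 + 93*(-23)) = sqrt(42505 - 2139) = sqrt(40366)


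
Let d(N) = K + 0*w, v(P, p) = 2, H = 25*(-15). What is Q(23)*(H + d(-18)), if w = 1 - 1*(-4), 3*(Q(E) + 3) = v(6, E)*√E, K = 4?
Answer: 1113 - 742*√23/3 ≈ -73.169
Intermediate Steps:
H = -375
Q(E) = -3 + 2*√E/3 (Q(E) = -3 + (2*√E)/3 = -3 + 2*√E/3)
w = 5 (w = 1 + 4 = 5)
d(N) = 4 (d(N) = 4 + 0*5 = 4 + 0 = 4)
Q(23)*(H + d(-18)) = (-3 + 2*√23/3)*(-375 + 4) = (-3 + 2*√23/3)*(-371) = 1113 - 742*√23/3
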